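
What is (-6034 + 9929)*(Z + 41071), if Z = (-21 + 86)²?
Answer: 176427920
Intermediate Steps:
Z = 4225 (Z = 65² = 4225)
(-6034 + 9929)*(Z + 41071) = (-6034 + 9929)*(4225 + 41071) = 3895*45296 = 176427920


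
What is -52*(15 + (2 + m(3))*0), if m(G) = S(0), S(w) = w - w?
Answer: -780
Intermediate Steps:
S(w) = 0
m(G) = 0
-52*(15 + (2 + m(3))*0) = -52*(15 + (2 + 0)*0) = -52*(15 + 2*0) = -52*(15 + 0) = -52*15 = -780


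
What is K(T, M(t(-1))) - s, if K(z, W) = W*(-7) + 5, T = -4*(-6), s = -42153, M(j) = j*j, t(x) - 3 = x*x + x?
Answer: 42095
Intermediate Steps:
t(x) = 3 + x + x**2 (t(x) = 3 + (x*x + x) = 3 + (x**2 + x) = 3 + (x + x**2) = 3 + x + x**2)
M(j) = j**2
T = 24
K(z, W) = 5 - 7*W (K(z, W) = -7*W + 5 = 5 - 7*W)
K(T, M(t(-1))) - s = (5 - 7*(3 - 1 + (-1)**2)**2) - 1*(-42153) = (5 - 7*(3 - 1 + 1)**2) + 42153 = (5 - 7*3**2) + 42153 = (5 - 7*9) + 42153 = (5 - 63) + 42153 = -58 + 42153 = 42095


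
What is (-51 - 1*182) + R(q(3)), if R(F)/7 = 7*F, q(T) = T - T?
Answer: -233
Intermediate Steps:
q(T) = 0
R(F) = 49*F (R(F) = 7*(7*F) = 49*F)
(-51 - 1*182) + R(q(3)) = (-51 - 1*182) + 49*0 = (-51 - 182) + 0 = -233 + 0 = -233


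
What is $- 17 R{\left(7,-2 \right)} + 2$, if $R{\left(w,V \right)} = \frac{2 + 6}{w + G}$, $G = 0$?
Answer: $- \frac{122}{7} \approx -17.429$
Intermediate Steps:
$R{\left(w,V \right)} = \frac{8}{w}$ ($R{\left(w,V \right)} = \frac{2 + 6}{w + 0} = \frac{8}{w}$)
$- 17 R{\left(7,-2 \right)} + 2 = - 17 \cdot \frac{8}{7} + 2 = - 17 \cdot 8 \cdot \frac{1}{7} + 2 = \left(-17\right) \frac{8}{7} + 2 = - \frac{136}{7} + 2 = - \frac{122}{7}$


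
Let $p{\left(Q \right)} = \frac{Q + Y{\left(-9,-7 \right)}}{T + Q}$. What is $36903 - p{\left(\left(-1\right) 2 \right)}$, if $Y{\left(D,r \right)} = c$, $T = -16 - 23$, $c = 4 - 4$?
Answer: $\frac{1513021}{41} \approx 36903.0$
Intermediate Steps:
$c = 0$ ($c = 4 - 4 = 0$)
$T = -39$ ($T = -16 - 23 = -39$)
$Y{\left(D,r \right)} = 0$
$p{\left(Q \right)} = \frac{Q}{-39 + Q}$ ($p{\left(Q \right)} = \frac{Q + 0}{-39 + Q} = \frac{Q}{-39 + Q}$)
$36903 - p{\left(\left(-1\right) 2 \right)} = 36903 - \frac{\left(-1\right) 2}{-39 - 2} = 36903 - - \frac{2}{-39 - 2} = 36903 - - \frac{2}{-41} = 36903 - \left(-2\right) \left(- \frac{1}{41}\right) = 36903 - \frac{2}{41} = \frac{1513021}{41}$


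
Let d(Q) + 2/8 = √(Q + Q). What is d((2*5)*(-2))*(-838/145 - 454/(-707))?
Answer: 131659/102515 - 1053272*I*√10/102515 ≈ 1.2843 - 32.49*I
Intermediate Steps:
d(Q) = -¼ + √2*√Q (d(Q) = -¼ + √(Q + Q) = -¼ + √(2*Q) = -¼ + √2*√Q)
d((2*5)*(-2))*(-838/145 - 454/(-707)) = (-¼ + √2*√((2*5)*(-2)))*(-838/145 - 454/(-707)) = (-¼ + √2*√(10*(-2)))*(-838*1/145 - 454*(-1/707)) = (-¼ + √2*√(-20))*(-838/145 + 454/707) = (-¼ + √2*(2*I*√5))*(-526636/102515) = (-¼ + 2*I*√10)*(-526636/102515) = 131659/102515 - 1053272*I*√10/102515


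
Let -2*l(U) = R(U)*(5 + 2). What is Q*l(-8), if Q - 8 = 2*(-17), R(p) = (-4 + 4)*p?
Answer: 0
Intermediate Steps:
R(p) = 0 (R(p) = 0*p = 0)
l(U) = 0 (l(U) = -0*(5 + 2) = -0*7 = -½*0 = 0)
Q = -26 (Q = 8 + 2*(-17) = 8 - 34 = -26)
Q*l(-8) = -26*0 = 0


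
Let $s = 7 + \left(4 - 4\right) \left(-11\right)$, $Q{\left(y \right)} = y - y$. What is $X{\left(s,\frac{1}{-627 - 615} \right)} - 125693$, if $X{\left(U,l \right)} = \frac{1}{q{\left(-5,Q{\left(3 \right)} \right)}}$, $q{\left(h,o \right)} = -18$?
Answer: $- \frac{2262475}{18} \approx -1.2569 \cdot 10^{5}$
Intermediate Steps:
$Q{\left(y \right)} = 0$
$s = 7$ ($s = 7 + \left(4 - 4\right) \left(-11\right) = 7 + 0 \left(-11\right) = 7 + 0 = 7$)
$X{\left(U,l \right)} = - \frac{1}{18}$ ($X{\left(U,l \right)} = \frac{1}{-18} = - \frac{1}{18}$)
$X{\left(s,\frac{1}{-627 - 615} \right)} - 125693 = - \frac{1}{18} - 125693 = - \frac{2262475}{18}$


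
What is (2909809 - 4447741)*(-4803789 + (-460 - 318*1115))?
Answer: 7933912822308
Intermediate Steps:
(2909809 - 4447741)*(-4803789 + (-460 - 318*1115)) = -1537932*(-4803789 + (-460 - 354570)) = -1537932*(-4803789 - 355030) = -1537932*(-5158819) = 7933912822308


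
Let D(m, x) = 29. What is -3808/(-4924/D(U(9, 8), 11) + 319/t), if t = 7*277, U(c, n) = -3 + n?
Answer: 214127648/9538385 ≈ 22.449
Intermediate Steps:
t = 1939
-3808/(-4924/D(U(9, 8), 11) + 319/t) = -3808/(-4924/29 + 319/1939) = -3808/(-9538385/56231) = -3808*(-56231/9538385) = 214127648/9538385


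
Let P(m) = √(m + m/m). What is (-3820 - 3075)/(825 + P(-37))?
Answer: -1896125/226887 + 13790*I/226887 ≈ -8.3571 + 0.060779*I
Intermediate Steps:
P(m) = √(1 + m) (P(m) = √(m + 1) = √(1 + m))
(-3820 - 3075)/(825 + P(-37)) = (-3820 - 3075)/(825 + √(1 - 37)) = -6895/(825 + √(-36)) = -6895*(825 - 6*I)/680661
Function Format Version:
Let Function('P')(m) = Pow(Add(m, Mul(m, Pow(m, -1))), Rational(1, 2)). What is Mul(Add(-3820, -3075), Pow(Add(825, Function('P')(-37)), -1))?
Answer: Add(Rational(-1896125, 226887), Mul(Rational(13790, 226887), I)) ≈ Add(-8.3571, Mul(0.060779, I))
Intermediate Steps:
Function('P')(m) = Pow(Add(1, m), Rational(1, 2)) (Function('P')(m) = Pow(Add(m, 1), Rational(1, 2)) = Pow(Add(1, m), Rational(1, 2)))
Mul(Add(-3820, -3075), Pow(Add(825, Function('P')(-37)), -1)) = Mul(Add(-3820, -3075), Pow(Add(825, Pow(Add(1, -37), Rational(1, 2))), -1)) = Mul(-6895, Pow(Add(825, Pow(-36, Rational(1, 2))), -1)) = Mul(-6895, Pow(Add(825, Mul(6, I)), -1)) = Mul(-6895, Mul(Rational(1, 680661), Add(825, Mul(-6, I)))) = Mul(Rational(-6895, 680661), Add(825, Mul(-6, I)))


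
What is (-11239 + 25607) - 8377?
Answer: 5991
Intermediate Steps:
(-11239 + 25607) - 8377 = 14368 - 8377 = 5991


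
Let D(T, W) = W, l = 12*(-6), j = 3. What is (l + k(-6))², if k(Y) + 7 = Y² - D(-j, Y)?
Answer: 1369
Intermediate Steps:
l = -72
k(Y) = -7 + Y² - Y (k(Y) = -7 + (Y² - Y) = -7 + Y² - Y)
(l + k(-6))² = (-72 + (-7 + (-6)² - 1*(-6)))² = (-72 + (-7 + 36 + 6))² = (-72 + 35)² = (-37)² = 1369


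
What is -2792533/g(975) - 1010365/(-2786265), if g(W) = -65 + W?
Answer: -1555963505419/507100230 ≈ -3068.4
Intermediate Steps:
-2792533/g(975) - 1010365/(-2786265) = -2792533/(-65 + 975) - 1010365/(-2786265) = -2792533/910 - 1010365*(-1/2786265) = -2792533*1/910 + 202073/557253 = -2792533/910 + 202073/557253 = -1555963505419/507100230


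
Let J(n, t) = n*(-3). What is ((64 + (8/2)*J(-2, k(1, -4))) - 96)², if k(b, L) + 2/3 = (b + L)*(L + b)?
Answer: 64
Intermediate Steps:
k(b, L) = -⅔ + (L + b)² (k(b, L) = -⅔ + (b + L)*(L + b) = -⅔ + (L + b)*(L + b) = -⅔ + (L + b)²)
J(n, t) = -3*n
((64 + (8/2)*J(-2, k(1, -4))) - 96)² = ((64 + (8/2)*(-3*(-2))) - 96)² = ((64 + (8*(½))*6) - 96)² = ((64 + 4*6) - 96)² = ((64 + 24) - 96)² = (88 - 96)² = (-8)² = 64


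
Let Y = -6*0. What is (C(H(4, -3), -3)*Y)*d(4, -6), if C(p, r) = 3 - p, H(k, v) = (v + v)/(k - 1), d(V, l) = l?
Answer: 0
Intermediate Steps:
H(k, v) = 2*v/(-1 + k) (H(k, v) = (2*v)/(-1 + k) = 2*v/(-1 + k))
Y = 0
(C(H(4, -3), -3)*Y)*d(4, -6) = ((3 - 2*(-3)/(-1 + 4))*0)*(-6) = ((3 - 2*(-3)/3)*0)*(-6) = ((3 - 1*(-2))*0)*(-6) = ((3 + 2)*0)*(-6) = (5*0)*(-6) = 0*(-6) = 0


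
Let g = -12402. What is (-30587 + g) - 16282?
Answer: -59271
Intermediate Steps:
(-30587 + g) - 16282 = (-30587 - 12402) - 16282 = -42989 - 16282 = -59271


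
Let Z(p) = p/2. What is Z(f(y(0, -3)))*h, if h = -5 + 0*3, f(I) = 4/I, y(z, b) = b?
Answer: 10/3 ≈ 3.3333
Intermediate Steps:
h = -5 (h = -5 + 0 = -5)
Z(p) = p/2 (Z(p) = p*(1/2) = p/2)
Z(f(y(0, -3)))*h = ((4/(-3))/2)*(-5) = ((4*(-1/3))/2)*(-5) = ((1/2)*(-4/3))*(-5) = -2/3*(-5) = 10/3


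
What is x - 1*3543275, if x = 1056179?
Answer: -2487096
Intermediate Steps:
x - 1*3543275 = 1056179 - 1*3543275 = 1056179 - 3543275 = -2487096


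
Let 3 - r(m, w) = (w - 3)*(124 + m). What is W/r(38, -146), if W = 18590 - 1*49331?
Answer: -10247/8047 ≈ -1.2734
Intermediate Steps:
r(m, w) = 3 - (-3 + w)*(124 + m) (r(m, w) = 3 - (w - 3)*(124 + m) = 3 - (-3 + w)*(124 + m))
W = -30741 (W = 18590 - 49331 = -30741)
W/r(38, -146) = -30741/(375 - 124*(-146) + 3*38 - 1*38*(-146)) = -30741/(375 + 18104 + 114 + 5548) = -30741/24141 = -30741*1/24141 = -10247/8047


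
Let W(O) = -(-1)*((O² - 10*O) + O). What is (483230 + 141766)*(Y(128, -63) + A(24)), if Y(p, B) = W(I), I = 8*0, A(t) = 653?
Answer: 408122388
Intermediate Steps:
I = 0
W(O) = O² - 9*O (W(O) = -(-1)*(O² - 9*O) = -(-O² + 9*O) = O² - 9*O)
Y(p, B) = 0 (Y(p, B) = 0*(-9 + 0) = 0*(-9) = 0)
(483230 + 141766)*(Y(128, -63) + A(24)) = (483230 + 141766)*(0 + 653) = 624996*653 = 408122388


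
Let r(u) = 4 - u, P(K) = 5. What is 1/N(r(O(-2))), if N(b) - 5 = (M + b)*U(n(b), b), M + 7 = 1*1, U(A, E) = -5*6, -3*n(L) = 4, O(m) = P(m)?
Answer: 1/215 ≈ 0.0046512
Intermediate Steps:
O(m) = 5
n(L) = -4/3 (n(L) = -⅓*4 = -4/3)
U(A, E) = -30
M = -6 (M = -7 + 1*1 = -7 + 1 = -6)
N(b) = 185 - 30*b (N(b) = 5 + (-6 + b)*(-30) = 5 + (180 - 30*b) = 185 - 30*b)
1/N(r(O(-2))) = 1/(185 - 30*(4 - 1*5)) = 1/(185 - 30*(4 - 5)) = 1/(185 - 30*(-1)) = 1/(185 + 30) = 1/215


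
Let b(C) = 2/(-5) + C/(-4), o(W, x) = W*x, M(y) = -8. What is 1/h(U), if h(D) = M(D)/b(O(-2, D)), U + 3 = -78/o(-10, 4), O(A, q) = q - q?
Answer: 1/20 ≈ 0.050000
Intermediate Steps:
O(A, q) = 0
U = -21/20 (U = -3 - 78/((-10*4)) = -3 - 78/(-40) = -3 - 78*(-1/40) = -3 + 39/20 = -21/20 ≈ -1.0500)
b(C) = -⅖ - C/4 (b(C) = 2*(-⅕) + C*(-¼) = -⅖ - C/4)
h(D) = 20 (h(D) = -8/(-⅖ - ¼*0) = -8/(-⅖ + 0) = -8/(-⅖) = -8*(-5/2) = 20)
1/h(U) = 1/20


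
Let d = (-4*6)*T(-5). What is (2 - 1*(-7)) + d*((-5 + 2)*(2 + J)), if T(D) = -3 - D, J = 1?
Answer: 441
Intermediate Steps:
d = -48 (d = (-4*6)*(-3 - 1*(-5)) = -24*(-3 + 5) = -24*2 = -48)
(2 - 1*(-7)) + d*((-5 + 2)*(2 + J)) = (2 - 1*(-7)) - 48*(-5 + 2)*(2 + 1) = (2 + 7) - (-144)*3 = 9 - 48*(-9) = 9 + 432 = 441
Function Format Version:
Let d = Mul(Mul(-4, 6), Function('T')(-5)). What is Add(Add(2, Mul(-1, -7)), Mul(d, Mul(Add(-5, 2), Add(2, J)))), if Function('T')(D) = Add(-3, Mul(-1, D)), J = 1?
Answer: 441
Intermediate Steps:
d = -48 (d = Mul(Mul(-4, 6), Add(-3, Mul(-1, -5))) = Mul(-24, Add(-3, 5)) = Mul(-24, 2) = -48)
Add(Add(2, Mul(-1, -7)), Mul(d, Mul(Add(-5, 2), Add(2, J)))) = Add(Add(2, Mul(-1, -7)), Mul(-48, Mul(Add(-5, 2), Add(2, 1)))) = Add(Add(2, 7), Mul(-48, Mul(-3, 3))) = Add(9, Mul(-48, -9)) = Add(9, 432) = 441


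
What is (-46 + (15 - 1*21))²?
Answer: 2704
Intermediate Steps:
(-46 + (15 - 1*21))² = (-46 + (15 - 21))² = (-46 - 6)² = (-52)² = 2704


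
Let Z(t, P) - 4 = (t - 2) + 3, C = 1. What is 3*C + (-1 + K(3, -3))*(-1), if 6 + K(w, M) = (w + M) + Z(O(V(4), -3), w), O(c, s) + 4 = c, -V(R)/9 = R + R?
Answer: 81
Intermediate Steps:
V(R) = -18*R (V(R) = -9*(R + R) = -18*R)
O(c, s) = -4 + c
Z(t, P) = 5 + t (Z(t, P) = 4 + ((t - 2) + 3) = 4 + ((-2 + t) + 3) = 4 + (1 + t) = 5 + t)
K(w, M) = -77 + M + w (K(w, M) = -6 + ((w + M) + (5 + (-4 - 18*4))) = -6 + ((M + w) + (5 + (-4 - 72))) = -6 + ((M + w) + (5 - 76)) = -6 + ((M + w) - 71) = -6 + (-71 + M + w) = -77 + M + w)
3*C + (-1 + K(3, -3))*(-1) = 3*1 + (-1 + (-77 - 3 + 3))*(-1) = 3 + (-1 - 77)*(-1) = 3 - 78*(-1) = 3 + 78 = 81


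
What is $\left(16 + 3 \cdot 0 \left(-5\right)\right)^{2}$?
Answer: $256$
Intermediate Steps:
$\left(16 + 3 \cdot 0 \left(-5\right)\right)^{2} = \left(16 + 0 \left(-5\right)\right)^{2} = \left(16 + 0\right)^{2} = 16^{2} = 256$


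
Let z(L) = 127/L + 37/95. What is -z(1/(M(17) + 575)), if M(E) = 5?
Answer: -6997737/95 ≈ -73660.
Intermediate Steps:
z(L) = 37/95 + 127/L (z(L) = 127/L + 37*(1/95) = 127/L + 37/95 = 37/95 + 127/L)
-z(1/(M(17) + 575)) = -(37/95 + 127/(1/(5 + 575))) = -(37/95 + 127/(1/580)) = -(37/95 + 127*580) = -(37/95 + 73660) = -1*6997737/95 = -6997737/95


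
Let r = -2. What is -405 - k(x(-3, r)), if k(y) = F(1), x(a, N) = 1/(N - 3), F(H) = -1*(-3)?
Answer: -408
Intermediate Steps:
F(H) = 3
x(a, N) = 1/(-3 + N)
k(y) = 3
-405 - k(x(-3, r)) = -405 - 1*3 = -405 - 3 = -408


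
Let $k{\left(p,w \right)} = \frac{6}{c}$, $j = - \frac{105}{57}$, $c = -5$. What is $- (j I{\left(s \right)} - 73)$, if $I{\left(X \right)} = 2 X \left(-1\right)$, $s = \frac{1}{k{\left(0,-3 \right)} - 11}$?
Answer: $\frac{84957}{1159} \approx 73.302$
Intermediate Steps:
$j = - \frac{35}{19}$ ($j = \left(-105\right) \frac{1}{57} = - \frac{35}{19} \approx -1.8421$)
$k{\left(p,w \right)} = - \frac{6}{5}$ ($k{\left(p,w \right)} = \frac{6}{-5} = 6 \left(- \frac{1}{5}\right) = - \frac{6}{5}$)
$s = - \frac{5}{61}$ ($s = \frac{1}{- \frac{6}{5} - 11} = \frac{1}{- \frac{61}{5}} = - \frac{5}{61} \approx -0.081967$)
$I{\left(X \right)} = - 2 X$
$- (j I{\left(s \right)} - 73) = - (- \frac{35 \left(\left(-2\right) \left(- \frac{5}{61}\right)\right)}{19} - 73) = - (\left(- \frac{35}{19}\right) \frac{10}{61} - 73) = - (- \frac{350}{1159} - 73) = \left(-1\right) \left(- \frac{84957}{1159}\right) = \frac{84957}{1159}$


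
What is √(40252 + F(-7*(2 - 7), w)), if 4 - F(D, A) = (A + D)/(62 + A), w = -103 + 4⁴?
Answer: 2*√465198295/215 ≈ 200.64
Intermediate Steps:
w = 153 (w = -103 + 256 = 153)
F(D, A) = 4 - (A + D)/(62 + A)
√(40252 + F(-7*(2 - 7), w)) = √(40252 + (248 - (-7)*(2 - 7) + 3*153)/(62 + 153)) = √(40252 + (248 - (-7)*(-5) + 459)/215) = √(40252 + (248 - 1*35 + 459)/215) = √(40252 + (248 - 35 + 459)/215) = √(40252 + (1/215)*672) = √(40252 + 672/215) = √(8654852/215) = 2*√465198295/215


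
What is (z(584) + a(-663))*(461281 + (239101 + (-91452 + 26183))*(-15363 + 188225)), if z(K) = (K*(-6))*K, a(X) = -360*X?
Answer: -54318993508208040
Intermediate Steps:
z(K) = -6*K² (z(K) = (-6*K)*K = -6*K²)
(z(584) + a(-663))*(461281 + (239101 + (-91452 + 26183))*(-15363 + 188225)) = (-6*584² - 360*(-663))*(461281 + (239101 + (-91452 + 26183))*(-15363 + 188225)) = (-6*341056 + 238680)*(461281 + (239101 - 65269)*172862) = (-2046336 + 238680)*(461281 + 173832*172862) = -1807656*(461281 + 30048947184) = -1807656*30049408465 = -54318993508208040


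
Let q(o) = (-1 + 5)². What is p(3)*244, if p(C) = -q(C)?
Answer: -3904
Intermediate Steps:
q(o) = 16 (q(o) = 4² = 16)
p(C) = -16 (p(C) = -1*16 = -16)
p(3)*244 = -16*244 = -3904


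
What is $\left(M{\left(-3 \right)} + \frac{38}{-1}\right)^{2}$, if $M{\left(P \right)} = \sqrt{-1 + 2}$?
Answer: $1369$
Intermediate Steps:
$M{\left(P \right)} = 1$ ($M{\left(P \right)} = \sqrt{1} = 1$)
$\left(M{\left(-3 \right)} + \frac{38}{-1}\right)^{2} = \left(1 + \frac{38}{-1}\right)^{2} = \left(1 + 38 \left(-1\right)\right)^{2} = \left(1 - 38\right)^{2} = \left(-37\right)^{2} = 1369$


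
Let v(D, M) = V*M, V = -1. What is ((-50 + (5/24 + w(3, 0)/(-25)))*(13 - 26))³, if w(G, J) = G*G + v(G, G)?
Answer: 59431777495599223/216000000 ≈ 2.7515e+8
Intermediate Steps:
v(D, M) = -M
w(G, J) = G² - G (w(G, J) = G*G - G = G² - G)
((-50 + (5/24 + w(3, 0)/(-25)))*(13 - 26))³ = ((-50 + (5/24 + (3*(-1 + 3))/(-25)))*(13 - 26))³ = ((-50 + (5*(1/24) + (3*2)*(-1/25)))*(-13))³ = ((-50 + (5/24 + 6*(-1/25)))*(-13))³ = ((-50 + (5/24 - 6/25))*(-13))³ = ((-50 - 19/600)*(-13))³ = (-30019/600*(-13))³ = (390247/600)³ = 59431777495599223/216000000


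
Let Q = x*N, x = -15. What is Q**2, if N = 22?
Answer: 108900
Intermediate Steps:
Q = -330 (Q = -15*22 = -330)
Q**2 = (-330)**2 = 108900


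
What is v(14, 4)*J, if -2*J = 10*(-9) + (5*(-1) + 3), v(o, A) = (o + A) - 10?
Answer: 368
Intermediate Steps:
v(o, A) = -10 + A + o (v(o, A) = (A + o) - 10 = -10 + A + o)
J = 46 (J = -(10*(-9) + (5*(-1) + 3))/2 = -(-90 + (-5 + 3))/2 = -(-90 - 2)/2 = -1/2*(-92) = 46)
v(14, 4)*J = (-10 + 4 + 14)*46 = 8*46 = 368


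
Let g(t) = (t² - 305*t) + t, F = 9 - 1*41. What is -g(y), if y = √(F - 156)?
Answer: 188 + 608*I*√47 ≈ 188.0 + 4168.2*I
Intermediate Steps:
F = -32 (F = 9 - 41 = -32)
y = 2*I*√47 (y = √(-32 - 156) = √(-188) = 2*I*√47 ≈ 13.711*I)
g(t) = t² - 304*t
-g(y) = -2*I*√47*(-304 + 2*I*√47)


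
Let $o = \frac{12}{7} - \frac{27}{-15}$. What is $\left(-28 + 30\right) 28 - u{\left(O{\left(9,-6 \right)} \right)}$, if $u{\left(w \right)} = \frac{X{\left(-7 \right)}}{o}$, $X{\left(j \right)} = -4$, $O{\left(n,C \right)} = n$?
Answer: $\frac{7028}{123} \approx 57.138$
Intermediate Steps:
$o = \frac{123}{35}$ ($o = 12 \cdot \frac{1}{7} - - \frac{9}{5} = \frac{12}{7} + \frac{9}{5} = \frac{123}{35} \approx 3.5143$)
$u{\left(w \right)} = - \frac{140}{123}$ ($u{\left(w \right)} = - \frac{4}{\frac{123}{35}} = \left(-4\right) \frac{35}{123} = - \frac{140}{123}$)
$\left(-28 + 30\right) 28 - u{\left(O{\left(9,-6 \right)} \right)} = \left(-28 + 30\right) 28 - - \frac{140}{123} = 2 \cdot 28 + \frac{140}{123} = 56 + \frac{140}{123} = \frac{7028}{123}$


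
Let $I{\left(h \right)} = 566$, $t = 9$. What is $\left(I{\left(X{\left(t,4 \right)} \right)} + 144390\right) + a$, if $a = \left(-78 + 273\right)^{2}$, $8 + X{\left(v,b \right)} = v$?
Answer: $182981$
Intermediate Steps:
$X{\left(v,b \right)} = -8 + v$
$a = 38025$ ($a = 195^{2} = 38025$)
$\left(I{\left(X{\left(t,4 \right)} \right)} + 144390\right) + a = \left(566 + 144390\right) + 38025 = 144956 + 38025 = 182981$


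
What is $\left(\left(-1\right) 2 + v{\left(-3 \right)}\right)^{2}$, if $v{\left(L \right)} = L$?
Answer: $25$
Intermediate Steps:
$\left(\left(-1\right) 2 + v{\left(-3 \right)}\right)^{2} = \left(\left(-1\right) 2 - 3\right)^{2} = \left(-2 - 3\right)^{2} = \left(-5\right)^{2} = 25$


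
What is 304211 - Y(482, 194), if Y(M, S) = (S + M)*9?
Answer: 298127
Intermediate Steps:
Y(M, S) = 9*M + 9*S (Y(M, S) = (M + S)*9 = 9*M + 9*S)
304211 - Y(482, 194) = 304211 - (9*482 + 9*194) = 304211 - (4338 + 1746) = 304211 - 1*6084 = 304211 - 6084 = 298127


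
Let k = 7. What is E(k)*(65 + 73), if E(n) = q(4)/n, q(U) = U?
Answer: 552/7 ≈ 78.857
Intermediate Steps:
E(n) = 4/n
E(k)*(65 + 73) = (4/7)*(65 + 73) = (4*(⅐))*138 = (4/7)*138 = 552/7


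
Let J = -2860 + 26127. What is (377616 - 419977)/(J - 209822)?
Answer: 42361/186555 ≈ 0.22707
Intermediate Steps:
J = 23267
(377616 - 419977)/(J - 209822) = (377616 - 419977)/(23267 - 209822) = -42361/(-186555) = -42361*(-1/186555) = 42361/186555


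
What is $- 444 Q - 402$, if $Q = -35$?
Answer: $15138$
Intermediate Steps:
$- 444 Q - 402 = \left(-444\right) \left(-35\right) - 402 = 15540 - 402 = 15138$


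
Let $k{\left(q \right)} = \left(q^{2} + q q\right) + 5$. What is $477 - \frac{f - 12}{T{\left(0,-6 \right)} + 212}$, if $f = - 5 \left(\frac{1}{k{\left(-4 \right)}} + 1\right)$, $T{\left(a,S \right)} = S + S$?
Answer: $\frac{1765217}{3700} \approx 477.09$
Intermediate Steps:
$T{\left(a,S \right)} = 2 S$
$k{\left(q \right)} = 5 + 2 q^{2}$ ($k{\left(q \right)} = \left(q^{2} + q^{2}\right) + 5 = 2 q^{2} + 5 = 5 + 2 q^{2}$)
$f = - \frac{190}{37}$ ($f = - 5 \left(\frac{1}{5 + 2 \left(-4\right)^{2}} + 1\right) = - 5 \left(\frac{1}{5 + 2 \cdot 16} + 1\right) = - 5 \left(\frac{1}{5 + 32} + 1\right) = - 5 \left(\frac{1}{37} + 1\right) = \left(-5\right) \frac{38}{37} = - \frac{190}{37} \approx -5.1351$)
$477 - \frac{f - 12}{T{\left(0,-6 \right)} + 212} = 477 - \frac{- \frac{190}{37} - 12}{2 \left(-6\right) + 212} = 477 - - \frac{634}{37 \left(-12 + 212\right)} = 477 - - \frac{634}{37 \cdot 200} = 477 - \left(- \frac{634}{37}\right) \frac{1}{200} = 477 - - \frac{317}{3700} = 477 + \frac{317}{3700} = \frac{1765217}{3700}$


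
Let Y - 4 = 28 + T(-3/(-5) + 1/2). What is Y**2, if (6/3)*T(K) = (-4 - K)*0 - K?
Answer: 395641/400 ≈ 989.10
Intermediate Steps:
T(K) = -K/2 (T(K) = ((-4 - K)*0 - K)/2 = (0 - K)/2 = (-K)/2 = -K/2)
Y = 629/20 (Y = 4 + (28 - (-3/(-5) + 1/2)/2) = 4 + (28 - (-3*(-1/5) + 1*(1/2))/2) = 4 + (28 - (3/5 + 1/2)/2) = 4 + (28 - 1/2*11/10) = 4 + (28 - 11/20) = 4 + 549/20 = 629/20 ≈ 31.450)
Y**2 = (629/20)**2 = 395641/400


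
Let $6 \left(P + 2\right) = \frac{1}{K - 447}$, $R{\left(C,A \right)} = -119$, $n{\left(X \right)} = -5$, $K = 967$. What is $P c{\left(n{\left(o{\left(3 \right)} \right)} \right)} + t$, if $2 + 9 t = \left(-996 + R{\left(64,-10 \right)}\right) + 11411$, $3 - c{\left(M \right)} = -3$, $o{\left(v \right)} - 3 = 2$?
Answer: $\frac{5296729}{4680} \approx 1131.8$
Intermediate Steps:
$o{\left(v \right)} = 5$ ($o{\left(v \right)} = 3 + 2 = 5$)
$c{\left(M \right)} = 6$ ($c{\left(M \right)} = 3 - -3 = 3 + 3 = 6$)
$P = - \frac{6239}{3120}$ ($P = -2 + \frac{1}{6 \left(967 - 447\right)} = -2 + \frac{1}{6 \cdot 520} = -2 + \frac{1}{6} \cdot \frac{1}{520} = -2 + \frac{1}{3120} = - \frac{6239}{3120} \approx -1.9997$)
$t = \frac{10294}{9}$ ($t = - \frac{2}{9} + \frac{\left(-996 - 119\right) + 11411}{9} = - \frac{2}{9} + \frac{-1115 + 11411}{9} = - \frac{2}{9} + \frac{1}{9} \cdot 10296 = - \frac{2}{9} + 1144 = \frac{10294}{9} \approx 1143.8$)
$P c{\left(n{\left(o{\left(3 \right)} \right)} \right)} + t = \left(- \frac{6239}{3120}\right) 6 + \frac{10294}{9} = - \frac{6239}{520} + \frac{10294}{9} = \frac{5296729}{4680}$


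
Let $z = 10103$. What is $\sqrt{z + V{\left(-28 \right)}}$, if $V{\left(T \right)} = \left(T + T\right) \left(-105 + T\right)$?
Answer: $\sqrt{17551} \approx 132.48$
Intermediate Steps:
$V{\left(T \right)} = 2 T \left(-105 + T\right)$
$\sqrt{z + V{\left(-28 \right)}} = \sqrt{10103 + 2 \left(-28\right) \left(-105 - 28\right)} = \sqrt{10103 + 2 \left(-28\right) \left(-133\right)} = \sqrt{10103 + 7448} = \sqrt{17551}$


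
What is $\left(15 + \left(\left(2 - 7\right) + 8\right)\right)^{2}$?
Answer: $324$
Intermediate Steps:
$\left(15 + \left(\left(2 - 7\right) + 8\right)\right)^{2} = \left(15 + \left(-5 + 8\right)\right)^{2} = \left(15 + 3\right)^{2} = 18^{2} = 324$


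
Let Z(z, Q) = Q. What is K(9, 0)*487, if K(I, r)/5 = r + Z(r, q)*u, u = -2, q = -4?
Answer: 19480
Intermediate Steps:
K(I, r) = 40 + 5*r (K(I, r) = 5*(r - 4*(-2)) = 5*(r + 8) = 5*(8 + r) = 40 + 5*r)
K(9, 0)*487 = (40 + 5*0)*487 = (40 + 0)*487 = 40*487 = 19480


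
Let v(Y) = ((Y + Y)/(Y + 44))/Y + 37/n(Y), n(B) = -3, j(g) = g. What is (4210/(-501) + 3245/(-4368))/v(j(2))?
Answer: 153448525/206192896 ≈ 0.74420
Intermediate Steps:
v(Y) = -37/3 + 2/(44 + Y) (v(Y) = ((Y + Y)/(Y + 44))/Y + 37/(-3) = ((2*Y)/(44 + Y))/Y + 37*(-⅓) = (2*Y/(44 + Y))/Y - 37/3 = 2/(44 + Y) - 37/3 = -37/3 + 2/(44 + Y))
(4210/(-501) + 3245/(-4368))/v(j(2)) = (4210/(-501) + 3245/(-4368))/(((-1622 - 37*2)/(3*(44 + 2)))) = (4210*(-1/501) + 3245*(-1/4368))/(((⅓)*(-1622 - 74)/46)) = (-4210/501 - 3245/4368)/(((⅓)*(1/46)*(-1696))) = -6671675/(729456*(-848/69)) = -6671675/729456*(-69/848) = 153448525/206192896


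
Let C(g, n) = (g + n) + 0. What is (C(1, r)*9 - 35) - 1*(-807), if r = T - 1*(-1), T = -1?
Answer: 781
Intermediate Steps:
r = 0 (r = -1 - 1*(-1) = -1 + 1 = 0)
C(g, n) = g + n
(C(1, r)*9 - 35) - 1*(-807) = ((1 + 0)*9 - 35) - 1*(-807) = (1*9 - 35) + 807 = (9 - 35) + 807 = -26 + 807 = 781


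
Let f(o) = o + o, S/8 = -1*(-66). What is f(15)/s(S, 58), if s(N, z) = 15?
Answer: 2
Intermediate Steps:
S = 528 (S = 8*(-1*(-66)) = 8*66 = 528)
f(o) = 2*o
f(15)/s(S, 58) = (2*15)/15 = 30*(1/15) = 2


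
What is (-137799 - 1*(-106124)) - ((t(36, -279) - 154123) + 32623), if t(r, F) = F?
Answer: 90104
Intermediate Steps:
(-137799 - 1*(-106124)) - ((t(36, -279) - 154123) + 32623) = (-137799 - 1*(-106124)) - ((-279 - 154123) + 32623) = (-137799 + 106124) - (-154402 + 32623) = -31675 - 1*(-121779) = -31675 + 121779 = 90104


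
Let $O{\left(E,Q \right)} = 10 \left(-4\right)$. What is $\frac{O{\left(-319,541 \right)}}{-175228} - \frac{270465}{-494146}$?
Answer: $\frac{11853201715}{21647053822} \approx 0.54757$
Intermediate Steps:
$O{\left(E,Q \right)} = -40$
$\frac{O{\left(-319,541 \right)}}{-175228} - \frac{270465}{-494146} = - \frac{40}{-175228} - \frac{270465}{-494146} = \left(-40\right) \left(- \frac{1}{175228}\right) - - \frac{270465}{494146} = \frac{10}{43807} + \frac{270465}{494146} = \frac{11853201715}{21647053822}$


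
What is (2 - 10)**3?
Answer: -512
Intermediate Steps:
(2 - 10)**3 = (-8)**3 = -512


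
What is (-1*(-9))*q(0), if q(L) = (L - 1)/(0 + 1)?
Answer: -9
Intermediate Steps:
q(L) = -1 + L (q(L) = (-1 + L)/1 = (-1 + L)*1 = -1 + L)
(-1*(-9))*q(0) = (-1*(-9))*(-1 + 0) = 9*(-1) = -9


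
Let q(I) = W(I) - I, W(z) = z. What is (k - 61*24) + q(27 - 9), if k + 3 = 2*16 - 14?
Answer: -1449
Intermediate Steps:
k = 15 (k = -3 + (2*16 - 14) = -3 + (32 - 14) = -3 + 18 = 15)
q(I) = 0 (q(I) = I - I = 0)
(k - 61*24) + q(27 - 9) = (15 - 61*24) + 0 = (15 - 1464) + 0 = -1449 + 0 = -1449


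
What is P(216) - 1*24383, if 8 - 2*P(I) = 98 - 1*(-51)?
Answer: -48907/2 ≈ -24454.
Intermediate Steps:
P(I) = -141/2 (P(I) = 4 - (98 - 1*(-51))/2 = 4 - (98 + 51)/2 = 4 - ½*149 = 4 - 149/2 = -141/2)
P(216) - 1*24383 = -141/2 - 1*24383 = -141/2 - 24383 = -48907/2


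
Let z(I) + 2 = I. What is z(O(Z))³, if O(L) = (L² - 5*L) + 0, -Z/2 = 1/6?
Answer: -8/729 ≈ -0.010974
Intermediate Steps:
Z = -⅓ (Z = -2/6 = -2*⅙ = -⅓ ≈ -0.33333)
O(L) = L² - 5*L
z(I) = -2 + I
z(O(Z))³ = (-2 - (-5 - ⅓)/3)³ = (-2 - ⅓*(-16/3))³ = (-2 + 16/9)³ = (-2/9)³ = -8/729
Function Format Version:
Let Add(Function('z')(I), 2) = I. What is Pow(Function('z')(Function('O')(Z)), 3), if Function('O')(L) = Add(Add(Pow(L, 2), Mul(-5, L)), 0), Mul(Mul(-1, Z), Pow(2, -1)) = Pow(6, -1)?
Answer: Rational(-8, 729) ≈ -0.010974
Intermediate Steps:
Z = Rational(-1, 3) (Z = Mul(-2, Pow(6, -1)) = Mul(-2, Rational(1, 6)) = Rational(-1, 3) ≈ -0.33333)
Function('O')(L) = Add(Pow(L, 2), Mul(-5, L))
Function('z')(I) = Add(-2, I)
Pow(Function('z')(Function('O')(Z)), 3) = Pow(Add(-2, Mul(Rational(-1, 3), Add(-5, Rational(-1, 3)))), 3) = Pow(Add(-2, Mul(Rational(-1, 3), Rational(-16, 3))), 3) = Pow(Add(-2, Rational(16, 9)), 3) = Pow(Rational(-2, 9), 3) = Rational(-8, 729)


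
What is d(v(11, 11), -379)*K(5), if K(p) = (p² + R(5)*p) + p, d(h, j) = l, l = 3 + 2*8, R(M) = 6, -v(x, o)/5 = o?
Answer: 1140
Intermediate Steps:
v(x, o) = -5*o
l = 19 (l = 3 + 16 = 19)
d(h, j) = 19
K(p) = p² + 7*p (K(p) = (p² + 6*p) + p = p² + 7*p)
d(v(11, 11), -379)*K(5) = 19*(5*(7 + 5)) = 19*(5*12) = 19*60 = 1140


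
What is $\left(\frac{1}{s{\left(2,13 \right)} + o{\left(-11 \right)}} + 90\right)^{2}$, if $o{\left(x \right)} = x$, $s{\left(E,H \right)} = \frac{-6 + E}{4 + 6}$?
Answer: $\frac{26265625}{3249} \approx 8084.2$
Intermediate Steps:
$s{\left(E,H \right)} = - \frac{3}{5} + \frac{E}{10}$ ($s{\left(E,H \right)} = \frac{-6 + E}{10} = \left(-6 + E\right) \frac{1}{10} = - \frac{3}{5} + \frac{E}{10}$)
$\left(\frac{1}{s{\left(2,13 \right)} + o{\left(-11 \right)}} + 90\right)^{2} = \left(\frac{1}{\left(- \frac{3}{5} + \frac{1}{10} \cdot 2\right) - 11} + 90\right)^{2} = \left(\frac{1}{\left(- \frac{3}{5} + \frac{1}{5}\right) - 11} + 90\right)^{2} = \left(\frac{1}{- \frac{2}{5} - 11} + 90\right)^{2} = \left(\frac{1}{- \frac{57}{5}} + 90\right)^{2} = \left(- \frac{5}{57} + 90\right)^{2} = \left(\frac{5125}{57}\right)^{2} = \frac{26265625}{3249}$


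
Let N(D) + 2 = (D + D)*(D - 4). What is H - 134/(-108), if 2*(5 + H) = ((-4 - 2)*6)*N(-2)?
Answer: -21587/54 ≈ -399.76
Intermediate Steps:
N(D) = -2 + 2*D*(-4 + D) (N(D) = -2 + (D + D)*(D - 4) = -2 + (2*D)*(-4 + D) = -2 + 2*D*(-4 + D))
H = -401 (H = -5 + (((-4 - 2)*6)*(-2 - 8*(-2) + 2*(-2)²))/2 = -5 + ((-6*6)*(-2 + 16 + 2*4))/2 = -5 + (-36*(-2 + 16 + 8))/2 = -5 + (-36*22)/2 = -5 + (½)*(-792) = -5 - 396 = -401)
H - 134/(-108) = -401 - 134/(-108) = -401 - 134*(-1)/108 = -401 - 67*(-1/54) = -401 + 67/54 = -21587/54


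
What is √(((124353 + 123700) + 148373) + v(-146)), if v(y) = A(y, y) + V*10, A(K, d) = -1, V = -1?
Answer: √396415 ≈ 629.62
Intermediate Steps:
v(y) = -11 (v(y) = -1 - 1*10 = -1 - 10 = -11)
√(((124353 + 123700) + 148373) + v(-146)) = √(((124353 + 123700) + 148373) - 11) = √((248053 + 148373) - 11) = √(396426 - 11) = √396415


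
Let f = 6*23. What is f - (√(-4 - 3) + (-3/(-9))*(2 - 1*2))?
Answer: 138 - I*√7 ≈ 138.0 - 2.6458*I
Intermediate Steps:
f = 138
f - (√(-4 - 3) + (-3/(-9))*(2 - 1*2)) = 138 - (√(-4 - 3) + (-3/(-9))*(2 - 1*2)) = 138 - (√(-7) + (-3*(-⅑))*(2 - 2)) = 138 - (I*√7 + (⅓)*0) = 138 - (I*√7 + 0) = 138 - I*√7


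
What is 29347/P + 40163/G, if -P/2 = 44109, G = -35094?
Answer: -381083596/257993541 ≈ -1.4771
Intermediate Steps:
P = -88218 (P = -2*44109 = -88218)
29347/P + 40163/G = 29347/(-88218) + 40163/(-35094) = 29347*(-1/88218) + 40163*(-1/35094) = -29347/88218 - 40163/35094 = -381083596/257993541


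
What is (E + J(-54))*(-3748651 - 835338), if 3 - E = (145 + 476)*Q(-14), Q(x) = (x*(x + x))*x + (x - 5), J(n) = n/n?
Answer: -15676559365639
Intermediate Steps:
J(n) = 1
Q(x) = -5 + x + 2*x**3 (Q(x) = (x*(2*x))*x + (-5 + x) = (2*x**2)*x + (-5 + x) = 2*x**3 + (-5 + x) = -5 + x + 2*x**3)
E = 3419850 (E = 3 - (145 + 476)*(-5 - 14 + 2*(-14)**3) = 3 - 621*(-5 - 14 + 2*(-2744)) = 3 - 621*(-5 - 14 - 5488) = 3 - 621*(-5507) = 3 - 1*(-3419847) = 3 + 3419847 = 3419850)
(E + J(-54))*(-3748651 - 835338) = (3419850 + 1)*(-3748651 - 835338) = 3419851*(-4583989) = -15676559365639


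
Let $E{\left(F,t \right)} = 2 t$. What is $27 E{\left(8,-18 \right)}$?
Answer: $-972$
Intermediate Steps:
$27 E{\left(8,-18 \right)} = 27 \cdot 2 \left(-18\right) = 27 \left(-36\right) = -972$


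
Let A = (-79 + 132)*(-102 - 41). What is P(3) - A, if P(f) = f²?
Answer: 7588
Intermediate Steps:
A = -7579 (A = 53*(-143) = -7579)
P(3) - A = 3² - 1*(-7579) = 9 + 7579 = 7588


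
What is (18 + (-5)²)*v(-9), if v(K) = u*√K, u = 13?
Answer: 1677*I ≈ 1677.0*I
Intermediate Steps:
v(K) = 13*√K
(18 + (-5)²)*v(-9) = (18 + (-5)²)*(13*√(-9)) = (18 + 25)*(13*(3*I)) = 43*(39*I) = 1677*I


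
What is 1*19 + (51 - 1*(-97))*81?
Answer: 12007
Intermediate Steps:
1*19 + (51 - 1*(-97))*81 = 19 + (51 + 97)*81 = 19 + 148*81 = 19 + 11988 = 12007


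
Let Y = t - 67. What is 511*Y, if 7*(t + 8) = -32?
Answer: -40661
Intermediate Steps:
t = -88/7 (t = -8 + (1/7)*(-32) = -8 - 32/7 = -88/7 ≈ -12.571)
Y = -557/7 (Y = -88/7 - 67 = -557/7 ≈ -79.571)
511*Y = 511*(-557/7) = -40661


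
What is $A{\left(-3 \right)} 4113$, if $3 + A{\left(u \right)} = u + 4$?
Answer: $-8226$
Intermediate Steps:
$A{\left(u \right)} = 1 + u$ ($A{\left(u \right)} = -3 + \left(u + 4\right) = -3 + \left(4 + u\right) = 1 + u$)
$A{\left(-3 \right)} 4113 = \left(1 - 3\right) 4113 = \left(-2\right) 4113 = -8226$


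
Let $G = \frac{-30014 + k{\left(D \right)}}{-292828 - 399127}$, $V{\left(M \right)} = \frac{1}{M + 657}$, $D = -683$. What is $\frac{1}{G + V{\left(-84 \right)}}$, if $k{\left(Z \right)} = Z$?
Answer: $\frac{396490215}{18281336} \approx 21.688$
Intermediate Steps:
$V{\left(M \right)} = \frac{1}{657 + M}$
$G = \frac{30697}{691955}$ ($G = \frac{-30014 - 683}{-292828 - 399127} = - \frac{30697}{-691955} = \left(-30697\right) \left(- \frac{1}{691955}\right) = \frac{30697}{691955} \approx 0.044363$)
$\frac{1}{G + V{\left(-84 \right)}} = \frac{1}{\frac{30697}{691955} + \frac{1}{657 - 84}} = \frac{1}{\frac{30697}{691955} + \frac{1}{573}} = \frac{1}{\frac{18281336}{396490215}} = \frac{396490215}{18281336}$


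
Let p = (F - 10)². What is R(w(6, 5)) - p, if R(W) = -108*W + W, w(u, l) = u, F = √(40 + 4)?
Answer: -786 + 40*√11 ≈ -653.33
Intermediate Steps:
F = 2*√11 (F = √44 = 2*√11 ≈ 6.6332)
R(W) = -107*W
p = (-10 + 2*√11)² (p = (2*√11 - 10)² = (-10 + 2*√11)² ≈ 11.335)
R(w(6, 5)) - p = -107*6 - (144 - 40*√11) = -642 + (-144 + 40*√11) = -786 + 40*√11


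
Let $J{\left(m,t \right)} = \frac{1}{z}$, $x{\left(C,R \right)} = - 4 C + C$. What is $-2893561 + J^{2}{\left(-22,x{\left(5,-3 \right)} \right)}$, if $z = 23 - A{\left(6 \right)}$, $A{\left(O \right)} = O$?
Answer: $- \frac{836239128}{289} \approx -2.8936 \cdot 10^{6}$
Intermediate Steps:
$x{\left(C,R \right)} = - 3 C$
$z = 17$ ($z = 23 - 6 = 17$)
$J{\left(m,t \right)} = \frac{1}{17}$
$-2893561 + J^{2}{\left(-22,x{\left(5,-3 \right)} \right)} = -2893561 + \left(\frac{1}{17}\right)^{2} = -2893561 + \frac{1}{289} = - \frac{836239128}{289}$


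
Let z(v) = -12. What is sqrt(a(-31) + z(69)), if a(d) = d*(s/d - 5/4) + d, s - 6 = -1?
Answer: sqrt(3)/2 ≈ 0.86602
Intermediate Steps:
s = 5 (s = 6 - 1 = 5)
a(d) = d + d*(-5/4 + 5/d) (a(d) = d*(5/d - 5/4) + d = d*(-5/4 + 5/d) + d = d + d*(-5/4 + 5/d))
sqrt(a(-31) + z(69)) = sqrt((5 - 1/4*(-31)) - 12) = sqrt((5 + 31/4) - 12) = sqrt(51/4 - 12) = sqrt(3/4) = sqrt(3)/2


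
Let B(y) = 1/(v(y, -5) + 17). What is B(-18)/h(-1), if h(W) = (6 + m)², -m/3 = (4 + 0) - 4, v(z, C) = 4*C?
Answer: -1/108 ≈ -0.0092593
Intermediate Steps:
m = 0 (m = -3*((4 + 0) - 4) = -3*(4 - 4) = -3*0 = 0)
B(y) = -⅓ (B(y) = 1/(4*(-5) + 17) = 1/(-20 + 17) = 1/(-3) = -⅓)
h(W) = 36 (h(W) = (6 + 0)² = 6² = 36)
B(-18)/h(-1) = -⅓/36 = -⅓*1/36 = -1/108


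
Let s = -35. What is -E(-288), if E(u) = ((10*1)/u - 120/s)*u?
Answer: 6842/7 ≈ 977.43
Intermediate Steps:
E(u) = u*(24/7 + 10/u) (E(u) = ((10*1)/u - 120/(-35))*u = (10/u - 120*(-1/35))*u = (10/u + 24/7)*u = (24/7 + 10/u)*u = u*(24/7 + 10/u))
-E(-288) = -(10 + (24/7)*(-288)) = -(10 - 6912/7) = -1*(-6842/7) = 6842/7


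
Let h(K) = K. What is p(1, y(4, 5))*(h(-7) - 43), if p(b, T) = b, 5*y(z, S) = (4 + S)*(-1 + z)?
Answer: -50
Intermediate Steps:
y(z, S) = (-1 + z)*(4 + S)/5 (y(z, S) = ((4 + S)*(-1 + z))/5 = ((-1 + z)*(4 + S))/5 = (-1 + z)*(4 + S)/5)
p(1, y(4, 5))*(h(-7) - 43) = 1*(-7 - 43) = 1*(-50) = -50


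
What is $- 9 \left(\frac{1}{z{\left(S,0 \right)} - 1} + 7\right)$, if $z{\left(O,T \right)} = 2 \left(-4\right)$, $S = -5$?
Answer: $-62$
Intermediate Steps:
$z{\left(O,T \right)} = -8$
$- 9 \left(\frac{1}{z{\left(S,0 \right)} - 1} + 7\right) = - 9 \left(\frac{1}{-8 - 1} + 7\right) = - 9 \left(\frac{1}{-9} + 7\right) = - 9 \left(- \frac{1}{9} + 7\right) = \left(-9\right) \frac{62}{9} = -62$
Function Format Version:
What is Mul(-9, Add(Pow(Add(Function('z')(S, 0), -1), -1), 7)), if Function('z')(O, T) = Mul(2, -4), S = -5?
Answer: -62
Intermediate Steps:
Function('z')(O, T) = -8
Mul(-9, Add(Pow(Add(Function('z')(S, 0), -1), -1), 7)) = Mul(-9, Add(Pow(Add(-8, -1), -1), 7)) = Mul(-9, Add(Pow(-9, -1), 7)) = Mul(-9, Add(Rational(-1, 9), 7)) = Mul(-9, Rational(62, 9)) = -62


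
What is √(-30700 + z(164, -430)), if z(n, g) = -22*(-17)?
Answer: I*√30326 ≈ 174.14*I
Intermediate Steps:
z(n, g) = 374
√(-30700 + z(164, -430)) = √(-30700 + 374) = √(-30326) = I*√30326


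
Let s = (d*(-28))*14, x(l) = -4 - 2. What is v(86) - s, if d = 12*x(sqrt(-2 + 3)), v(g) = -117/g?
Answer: -2427381/86 ≈ -28225.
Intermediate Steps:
x(l) = -6
d = -72 (d = 12*(-6) = -72)
s = 28224 (s = -72*(-28)*14 = 2016*14 = 28224)
v(86) - s = -117/86 - 1*28224 = -117*1/86 - 28224 = -117/86 - 28224 = -2427381/86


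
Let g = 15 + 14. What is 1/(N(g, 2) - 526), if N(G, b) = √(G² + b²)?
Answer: -526/275831 - 13*√5/275831 ≈ -0.0020123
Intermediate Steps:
g = 29
1/(N(g, 2) - 526) = 1/(√(29² + 2²) - 526) = 1/(√(841 + 4) - 526) = 1/(√845 - 526) = 1/(13*√5 - 526) = 1/(-526 + 13*√5)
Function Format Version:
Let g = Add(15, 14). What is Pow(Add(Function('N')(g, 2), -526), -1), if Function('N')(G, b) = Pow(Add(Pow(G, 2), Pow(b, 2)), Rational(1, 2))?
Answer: Add(Rational(-526, 275831), Mul(Rational(-13, 275831), Pow(5, Rational(1, 2)))) ≈ -0.0020123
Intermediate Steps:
g = 29
Pow(Add(Function('N')(g, 2), -526), -1) = Pow(Add(Pow(Add(Pow(29, 2), Pow(2, 2)), Rational(1, 2)), -526), -1) = Pow(Add(Pow(Add(841, 4), Rational(1, 2)), -526), -1) = Pow(Add(Pow(845, Rational(1, 2)), -526), -1) = Pow(Add(Mul(13, Pow(5, Rational(1, 2))), -526), -1) = Pow(Add(-526, Mul(13, Pow(5, Rational(1, 2)))), -1)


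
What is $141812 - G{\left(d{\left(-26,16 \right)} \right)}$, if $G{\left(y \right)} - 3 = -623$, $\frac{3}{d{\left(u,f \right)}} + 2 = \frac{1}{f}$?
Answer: $142432$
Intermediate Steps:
$d{\left(u,f \right)} = \frac{3}{-2 + \frac{1}{f}}$
$G{\left(y \right)} = -620$ ($G{\left(y \right)} = 3 - 623 = -620$)
$141812 - G{\left(d{\left(-26,16 \right)} \right)} = 141812 - -620 = 141812 + 620 = 142432$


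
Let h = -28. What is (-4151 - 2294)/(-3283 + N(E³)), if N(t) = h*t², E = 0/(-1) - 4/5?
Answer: 100703125/51411563 ≈ 1.9588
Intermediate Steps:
E = -⅘ (E = 0*(-1) - 4*⅕ = 0 - ⅘ = -⅘ ≈ -0.80000)
N(t) = -28*t²
(-4151 - 2294)/(-3283 + N(E³)) = (-4151 - 2294)/(-3283 - 28*((-⅘)³)²) = -6445/(-3283 - 28*(-64/125)²) = -6445/(-3283 - 28*4096/15625) = -6445/(-3283 - 114688/15625) = -6445/(-51411563/15625) = -6445*(-15625/51411563) = 100703125/51411563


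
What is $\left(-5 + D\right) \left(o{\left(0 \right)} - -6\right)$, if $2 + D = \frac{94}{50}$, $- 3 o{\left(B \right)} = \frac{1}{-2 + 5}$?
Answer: $- \frac{6784}{225} \approx -30.151$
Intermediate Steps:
$o{\left(B \right)} = - \frac{1}{9}$ ($o{\left(B \right)} = - \frac{1}{3 \left(-2 + 5\right)} = - \frac{1}{3 \cdot 3} = \left(- \frac{1}{3}\right) \frac{1}{3} = - \frac{1}{9}$)
$D = - \frac{3}{25}$ ($D = -2 + \frac{94}{50} = -2 + 94 \cdot \frac{1}{50} = -2 + \frac{47}{25} = - \frac{3}{25} \approx -0.12$)
$\left(-5 + D\right) \left(o{\left(0 \right)} - -6\right) = \left(-5 - \frac{3}{25}\right) \left(- \frac{1}{9} - -6\right) = - \frac{128 \left(- \frac{1}{9} + 6\right)}{25} = \left(- \frac{128}{25}\right) \frac{53}{9} = - \frac{6784}{225}$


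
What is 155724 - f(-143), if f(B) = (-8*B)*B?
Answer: 319316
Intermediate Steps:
f(B) = -8*B**2
155724 - f(-143) = 155724 - (-8)*(-143)**2 = 155724 - (-8)*20449 = 155724 - 1*(-163592) = 155724 + 163592 = 319316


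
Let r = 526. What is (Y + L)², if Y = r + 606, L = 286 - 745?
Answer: 452929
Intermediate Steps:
L = -459
Y = 1132 (Y = 526 + 606 = 1132)
(Y + L)² = (1132 - 459)² = 673² = 452929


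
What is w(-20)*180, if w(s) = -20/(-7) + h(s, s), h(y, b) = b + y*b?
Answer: 482400/7 ≈ 68914.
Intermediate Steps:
h(y, b) = b + b*y
w(s) = 20/7 + s*(1 + s) (w(s) = -20/(-7) + s*(1 + s) = -20*(-⅐) + s*(1 + s) = 20/7 + s*(1 + s))
w(-20)*180 = (20/7 - 20 + (-20)²)*180 = (20/7 - 20 + 400)*180 = (2680/7)*180 = 482400/7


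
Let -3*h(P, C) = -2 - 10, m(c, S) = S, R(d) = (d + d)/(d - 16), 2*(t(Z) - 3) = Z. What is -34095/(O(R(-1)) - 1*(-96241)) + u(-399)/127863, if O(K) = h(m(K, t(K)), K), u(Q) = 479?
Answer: -862677526/2461234887 ≈ -0.35051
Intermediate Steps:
t(Z) = 3 + Z/2
R(d) = 2*d/(-16 + d) (R(d) = (2*d)/(-16 + d) = 2*d/(-16 + d))
h(P, C) = 4 (h(P, C) = -(-2 - 10)/3 = -⅓*(-12) = 4)
O(K) = 4
-34095/(O(R(-1)) - 1*(-96241)) + u(-399)/127863 = -34095/(4 - 1*(-96241)) + 479/127863 = -34095/(4 + 96241) + 479*(1/127863) = -34095/96245 + 479/127863 = -34095*1/96245 + 479/127863 = -6819/19249 + 479/127863 = -862677526/2461234887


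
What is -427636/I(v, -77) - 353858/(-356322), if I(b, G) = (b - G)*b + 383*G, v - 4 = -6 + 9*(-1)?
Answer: 7412210999/489408267 ≈ 15.145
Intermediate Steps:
v = -11 (v = 4 + (-6 + 9*(-1)) = 4 + (-6 - 9) = 4 - 15 = -11)
I(b, G) = 383*G + b*(b - G) (I(b, G) = b*(b - G) + 383*G = 383*G + b*(b - G))
-427636/I(v, -77) - 353858/(-356322) = -427636/((-11)² + 383*(-77) - 1*(-77)*(-11)) - 353858/(-356322) = -427636/(121 - 29491 - 847) - 353858*(-1/356322) = -427636/(-30217) + 176929/178161 = -427636*(-1/30217) + 176929/178161 = 38876/2747 + 176929/178161 = 7412210999/489408267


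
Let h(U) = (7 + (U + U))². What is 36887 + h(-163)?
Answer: 138648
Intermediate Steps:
h(U) = (7 + 2*U)²
36887 + h(-163) = 36887 + (7 + 2*(-163))² = 36887 + (7 - 326)² = 36887 + (-319)² = 36887 + 101761 = 138648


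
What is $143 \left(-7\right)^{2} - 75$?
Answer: $6932$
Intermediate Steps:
$143 \left(-7\right)^{2} - 75 = 143 \cdot 49 - 75 = 7007 - 75 = 6932$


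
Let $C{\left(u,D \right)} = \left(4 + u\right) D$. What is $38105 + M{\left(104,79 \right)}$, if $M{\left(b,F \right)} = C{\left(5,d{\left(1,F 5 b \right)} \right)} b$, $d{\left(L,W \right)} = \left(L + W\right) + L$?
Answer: $38490857$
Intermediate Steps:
$d{\left(L,W \right)} = W + 2 L$
$C{\left(u,D \right)} = D \left(4 + u\right)$
$M{\left(b,F \right)} = b \left(18 + 45 F b\right)$ ($M{\left(b,F \right)} = \left(F 5 b + 2 \cdot 1\right) \left(4 + 5\right) b = \left(5 F b + 2\right) 9 b = \left(2 + 5 F b\right) 9 b = \left(18 + 45 F b\right) b = b \left(18 + 45 F b\right)$)
$38105 + M{\left(104,79 \right)} = 38105 + 9 \cdot 104 \left(2 + 5 \cdot 79 \cdot 104\right) = 38105 + 9 \cdot 104 \left(2 + 41080\right) = 38105 + 9 \cdot 104 \cdot 41082 = 38105 + 38452752 = 38490857$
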